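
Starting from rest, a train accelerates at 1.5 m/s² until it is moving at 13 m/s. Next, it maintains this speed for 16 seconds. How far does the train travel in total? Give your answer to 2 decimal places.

264.33 m

Phase 1 (accelerating): v₀ = 0 m/s, a = 1.5 m/s².
v = v₀ + at → t = (13 − 0) / 1.5 = 8.67 s
v² = v₀² + 2aΔx → Δx = (13² − 0²)/(2·1.5) = 56.3 m

Phase 2 (constant speed): v₀ = 13.0 m/s, a = 0 m/s².
v = v₀ + at = 13.0 + (0)(16) = 13.0 m/s
Δx = v₀t + ½at² = 13.0·16 + 0.5·0·16² = 208 m
Total distance = 56.3 + 208 = 264 m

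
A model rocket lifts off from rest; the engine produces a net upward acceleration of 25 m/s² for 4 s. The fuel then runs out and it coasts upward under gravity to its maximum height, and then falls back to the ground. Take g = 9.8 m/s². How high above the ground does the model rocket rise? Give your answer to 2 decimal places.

Phase 1 (powered ascent): v₀ = 0 m/s, a = 25 m/s².
v = v₀ + at = 0 + (25)(4) = 100 m/s
Δx = v₀t + ½at² = 0·4 + 0.5·25·4² = 200 m

Phase 2 (coasting upward): v₀ = 100 m/s, a = -9.8 m/s².
v = v₀ + at → t = (0 − 100) / -9.8 = 10.2 s
v² = v₀² + 2aΔx → Δx = (0² − 100²)/(2·-9.8) = 510 m
Maximum height = 200 + 510 = 710 m

710.20 m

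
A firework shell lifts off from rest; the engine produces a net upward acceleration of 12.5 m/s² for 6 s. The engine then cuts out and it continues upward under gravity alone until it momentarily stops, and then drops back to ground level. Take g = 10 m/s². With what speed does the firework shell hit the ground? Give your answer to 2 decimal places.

100.62 m/s

Phase 1 (powered ascent): v₀ = 0 m/s, a = 12.5 m/s².
v = v₀ + at = 0 + (12.5)(6) = 75.0 m/s
Δx = v₀t + ½at² = 0·6 + 0.5·12.5·6² = 225 m

Phase 2 (coasting upward): v₀ = 75.0 m/s, a = -10 m/s².
v = v₀ + at → t = (0 − 75.0) / -10 = 7.50 s
v² = v₀² + 2aΔx → Δx = (0² − 75.0²)/(2·-10) = 281 m

Phase 3 (free fall): v₀ = 0 m/s, a = -10 m/s².
Falls 506 m from rest: t = √(2·506/10) = 10.1 s; v = g·t = 101 m/s.
Impact speed = 101 m/s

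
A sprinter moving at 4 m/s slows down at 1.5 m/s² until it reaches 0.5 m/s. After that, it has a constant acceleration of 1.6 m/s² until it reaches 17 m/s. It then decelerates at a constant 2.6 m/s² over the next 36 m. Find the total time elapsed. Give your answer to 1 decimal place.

Phase 1 (decelerating): v₀ = 4.00 m/s, a = -1.5 m/s².
v = v₀ + at → t = (0.5 − 4.00) / -1.5 = 2.33 s
v² = v₀² + 2aΔx → Δx = (0.5² − 4.00²)/(2·-1.5) = 5.25 m

Phase 2 (accelerating): v₀ = 0.500 m/s, a = 1.6 m/s².
v = v₀ + at → t = (17 − 0.500) / 1.6 = 10.3 s
v² = v₀² + 2aΔx → Δx = (17² − 0.500²)/(2·1.6) = 90.2 m

Phase 3 (decelerating): v₀ = 17.0 m/s, a = -2.6 m/s².
v² = v₀² + 2aΔx = 17.0² + 2·-2.6·36 = 102 → v = 10.1 m/s
t = (v − v₀)/a = (10.1 − 17.0)/-2.6 = 2.66 s
Total time = 2.33 + 10.3 + 2.66 = 15.3 s

15.3 s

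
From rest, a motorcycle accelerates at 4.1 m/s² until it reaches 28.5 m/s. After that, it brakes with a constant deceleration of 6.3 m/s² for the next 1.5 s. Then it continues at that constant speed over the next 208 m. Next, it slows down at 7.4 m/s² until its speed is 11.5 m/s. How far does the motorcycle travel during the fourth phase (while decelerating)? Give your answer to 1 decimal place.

15.6 m

Phase 1 (accelerating): v₀ = 0 m/s, a = 4.1 m/s².
v = v₀ + at → t = (28.5 − 0) / 4.1 = 6.95 s
v² = v₀² + 2aΔx → Δx = (28.5² − 0²)/(2·4.1) = 99.1 m

Phase 2 (decelerating): v₀ = 28.5 m/s, a = -6.3 m/s².
v = v₀ + at = 28.5 + (-6.3)(1.5) = 19.1 m/s
Δx = v₀t + ½at² = 28.5·1.5 + 0.5·-6.3·1.5² = 35.7 m

Phase 3 (constant speed): v₀ = 19.1 m/s, a = 0 m/s².
Constant speed: t = d/v = 208/19.1 = 10.9 s

Phase 4 (decelerating): v₀ = 19.1 m/s, a = -7.4 m/s².
v = v₀ + at → t = (11.5 − 19.1) / -7.4 = 1.02 s
v² = v₀² + 2aΔx → Δx = (11.5² − 19.1²)/(2·-7.4) = 15.6 m
Distance in phase 4 = 15.6 m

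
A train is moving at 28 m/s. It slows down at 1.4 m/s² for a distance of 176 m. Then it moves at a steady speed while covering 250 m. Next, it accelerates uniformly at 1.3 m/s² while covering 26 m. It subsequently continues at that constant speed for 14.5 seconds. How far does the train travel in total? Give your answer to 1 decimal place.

726.7 m

Phase 1 (decelerating): v₀ = 28.0 m/s, a = -1.4 m/s².
v² = v₀² + 2aΔx = 28.0² + 2·-1.4·176 = 291 → v = 17.1 m/s
t = (v − v₀)/a = (17.1 − 28.0)/-1.4 = 7.81 s

Phase 2 (constant speed): v₀ = 17.1 m/s, a = 0 m/s².
Constant speed: t = d/v = 250/17.1 = 14.7 s

Phase 3 (accelerating): v₀ = 17.1 m/s, a = 1.3 m/s².
v² = v₀² + 2aΔx = 17.1² + 2·1.3·26 = 359 → v = 18.9 m/s
t = (v − v₀)/a = (18.9 − 17.1)/1.3 = 1.44 s

Phase 4 (constant speed): v₀ = 18.9 m/s, a = 0 m/s².
v = v₀ + at = 18.9 + (0)(14.5) = 18.9 m/s
Δx = v₀t + ½at² = 18.9·14.5 + 0.5·0·14.5² = 275 m
Total distance = 176 + 250 + 26.0 + 275 = 727 m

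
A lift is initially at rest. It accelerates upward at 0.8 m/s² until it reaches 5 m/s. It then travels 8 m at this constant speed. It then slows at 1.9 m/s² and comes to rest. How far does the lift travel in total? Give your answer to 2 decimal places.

Phase 1 (accelerating): v₀ = 0 m/s, a = 0.8 m/s².
v = v₀ + at → t = (5 − 0) / 0.8 = 6.25 s
v² = v₀² + 2aΔx → Δx = (5² − 0²)/(2·0.8) = 15.6 m

Phase 2 (constant speed): v₀ = 5.00 m/s, a = 0 m/s².
Constant speed: t = d/v = 8/5.00 = 1.60 s

Phase 3 (decelerating): v₀ = 5.00 m/s, a = -1.9 m/s².
v = v₀ + at → t = (0 − 5.00) / -1.9 = 2.63 s
v² = v₀² + 2aΔx → Δx = (0² − 5.00²)/(2·-1.9) = 6.58 m
Total distance = 15.6 + 8.00 + 6.58 = 30.2 m

30.20 m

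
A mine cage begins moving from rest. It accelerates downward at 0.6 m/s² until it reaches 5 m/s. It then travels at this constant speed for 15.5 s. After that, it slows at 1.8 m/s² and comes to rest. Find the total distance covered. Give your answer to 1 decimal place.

105.3 m

Phase 1 (accelerating): v₀ = 0 m/s, a = 0.6 m/s².
v = v₀ + at → t = (5 − 0) / 0.6 = 8.33 s
v² = v₀² + 2aΔx → Δx = (5² − 0²)/(2·0.6) = 20.8 m

Phase 2 (constant speed): v₀ = 5.00 m/s, a = 0 m/s².
v = v₀ + at = 5.00 + (0)(15.5) = 5.00 m/s
Δx = v₀t + ½at² = 5.00·15.5 + 0.5·0·15.5² = 77.5 m

Phase 3 (decelerating): v₀ = 5.00 m/s, a = -1.8 m/s².
v = v₀ + at → t = (0 − 5.00) / -1.8 = 2.78 s
v² = v₀² + 2aΔx → Δx = (0² − 5.00²)/(2·-1.8) = 6.94 m
Total distance = 20.8 + 77.5 + 6.94 = 105 m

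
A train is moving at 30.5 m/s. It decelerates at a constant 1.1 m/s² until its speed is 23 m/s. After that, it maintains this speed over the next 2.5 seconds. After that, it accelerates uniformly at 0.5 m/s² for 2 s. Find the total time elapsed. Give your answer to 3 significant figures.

11.3 s

Phase 1 (decelerating): v₀ = 30.5 m/s, a = -1.1 m/s².
v = v₀ + at → t = (23 − 30.5) / -1.1 = 6.82 s
v² = v₀² + 2aΔx → Δx = (23² − 30.5²)/(2·-1.1) = 182 m

Phase 2 (constant speed): v₀ = 23.0 m/s, a = 0 m/s².
v = v₀ + at = 23.0 + (0)(2.5) = 23.0 m/s
Δx = v₀t + ½at² = 23.0·2.5 + 0.5·0·2.5² = 57.5 m

Phase 3 (accelerating): v₀ = 23.0 m/s, a = 0.5 m/s².
v = v₀ + at = 23.0 + (0.5)(2) = 24.0 m/s
Δx = v₀t + ½at² = 23.0·2 + 0.5·0.5·2² = 47.0 m
Total time = 6.82 + 2.50 + 2.00 = 11.3 s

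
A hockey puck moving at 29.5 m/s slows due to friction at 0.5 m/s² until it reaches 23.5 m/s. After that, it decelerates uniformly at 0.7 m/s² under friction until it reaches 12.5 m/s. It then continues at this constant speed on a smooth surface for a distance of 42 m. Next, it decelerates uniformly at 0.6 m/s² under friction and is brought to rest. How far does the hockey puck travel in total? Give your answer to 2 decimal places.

Phase 1 (decelerating): v₀ = 29.5 m/s, a = -0.5 m/s².
v = v₀ + at → t = (23.5 − 29.5) / -0.5 = 12.0 s
v² = v₀² + 2aΔx → Δx = (23.5² − 29.5²)/(2·-0.5) = 318 m

Phase 2 (decelerating): v₀ = 23.5 m/s, a = -0.7 m/s².
v = v₀ + at → t = (12.5 − 23.5) / -0.7 = 15.7 s
v² = v₀² + 2aΔx → Δx = (12.5² − 23.5²)/(2·-0.7) = 283 m

Phase 3 (constant speed): v₀ = 12.5 m/s, a = 0 m/s².
Constant speed: t = d/v = 42/12.5 = 3.36 s

Phase 4 (decelerating): v₀ = 12.5 m/s, a = -0.6 m/s².
v = v₀ + at → t = (0 − 12.5) / -0.6 = 20.8 s
v² = v₀² + 2aΔx → Δx = (0² − 12.5²)/(2·-0.6) = 130 m
Total distance = 318 + 283 + 42.0 + 130 = 773 m

773.07 m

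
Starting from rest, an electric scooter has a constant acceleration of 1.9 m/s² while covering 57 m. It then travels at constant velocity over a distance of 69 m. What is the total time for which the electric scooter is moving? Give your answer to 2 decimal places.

12.43 s

Phase 1 (accelerating): v₀ = 0 m/s, a = 1.9 m/s².
v² = v₀² + 2aΔx = 0² + 2·1.9·57 = 217 → v = 14.7 m/s
t = (v − v₀)/a = (14.7 − 0)/1.9 = 7.75 s

Phase 2 (constant speed): v₀ = 14.7 m/s, a = 0 m/s².
Constant speed: t = d/v = 69/14.7 = 4.69 s
Total time = 7.75 + 4.69 = 12.4 s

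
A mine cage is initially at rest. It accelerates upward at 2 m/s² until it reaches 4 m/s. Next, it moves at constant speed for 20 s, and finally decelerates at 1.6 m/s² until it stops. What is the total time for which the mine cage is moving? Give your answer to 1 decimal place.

Phase 1 (accelerating): v₀ = 0 m/s, a = 2 m/s².
v = v₀ + at → t = (4 − 0) / 2 = 2.00 s
v² = v₀² + 2aΔx → Δx = (4² − 0²)/(2·2) = 4.00 m

Phase 2 (constant speed): v₀ = 4.00 m/s, a = 0 m/s².
v = v₀ + at = 4.00 + (0)(20) = 4.00 m/s
Δx = v₀t + ½at² = 4.00·20 + 0.5·0·20² = 80.0 m

Phase 3 (decelerating): v₀ = 4.00 m/s, a = -1.6 m/s².
v = v₀ + at → t = (0 − 4.00) / -1.6 = 2.50 s
v² = v₀² + 2aΔx → Δx = (0² − 4.00²)/(2·-1.6) = 5.00 m
Total time = 2.00 + 20.0 + 2.50 = 24.5 s

24.5 s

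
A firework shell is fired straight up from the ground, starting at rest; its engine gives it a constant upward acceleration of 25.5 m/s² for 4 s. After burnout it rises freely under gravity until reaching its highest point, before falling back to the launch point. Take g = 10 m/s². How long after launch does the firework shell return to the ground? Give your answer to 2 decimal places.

26.23 s

Phase 1 (powered ascent): v₀ = 0 m/s, a = 25.5 m/s².
v = v₀ + at = 0 + (25.5)(4) = 102 m/s
Δx = v₀t + ½at² = 0·4 + 0.5·25.5·4² = 204 m

Phase 2 (coasting upward): v₀ = 102 m/s, a = -10 m/s².
v = v₀ + at → t = (0 − 102) / -10 = 10.2 s
v² = v₀² + 2aΔx → Δx = (0² − 102²)/(2·-10) = 520 m

Phase 3 (free fall): v₀ = 0 m/s, a = -10 m/s².
Falls 724 m from rest: t = √(2·724/10) = 12.0 s; v = g·t = 120 m/s.
Total time = 4.00 + 10.2 + 12.0 = 26.2 s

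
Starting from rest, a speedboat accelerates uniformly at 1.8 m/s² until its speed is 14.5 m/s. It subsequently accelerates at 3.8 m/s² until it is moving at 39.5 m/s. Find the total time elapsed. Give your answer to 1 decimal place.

14.6 s

Phase 1 (accelerating): v₀ = 0 m/s, a = 1.8 m/s².
v = v₀ + at → t = (14.5 − 0) / 1.8 = 8.06 s
v² = v₀² + 2aΔx → Δx = (14.5² − 0²)/(2·1.8) = 58.4 m

Phase 2 (accelerating): v₀ = 14.5 m/s, a = 3.8 m/s².
v = v₀ + at → t = (39.5 − 14.5) / 3.8 = 6.58 s
v² = v₀² + 2aΔx → Δx = (39.5² − 14.5²)/(2·3.8) = 178 m
Total time = 8.06 + 6.58 = 14.6 s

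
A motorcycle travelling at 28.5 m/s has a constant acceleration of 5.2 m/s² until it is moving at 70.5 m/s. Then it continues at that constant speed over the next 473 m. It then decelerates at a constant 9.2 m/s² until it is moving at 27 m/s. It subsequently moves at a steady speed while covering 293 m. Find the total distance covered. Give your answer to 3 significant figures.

1400 m

Phase 1 (accelerating): v₀ = 28.5 m/s, a = 5.2 m/s².
v = v₀ + at → t = (70.5 − 28.5) / 5.2 = 8.08 s
v² = v₀² + 2aΔx → Δx = (70.5² − 28.5²)/(2·5.2) = 400 m

Phase 2 (constant speed): v₀ = 70.5 m/s, a = 0 m/s².
Constant speed: t = d/v = 473/70.5 = 6.71 s

Phase 3 (decelerating): v₀ = 70.5 m/s, a = -9.2 m/s².
v = v₀ + at → t = (27 − 70.5) / -9.2 = 4.73 s
v² = v₀² + 2aΔx → Δx = (27² − 70.5²)/(2·-9.2) = 231 m

Phase 4 (constant speed): v₀ = 27.0 m/s, a = 0 m/s².
Constant speed: t = d/v = 293/27.0 = 10.9 s
Total distance = 400 + 473 + 231 + 293 = 1400 m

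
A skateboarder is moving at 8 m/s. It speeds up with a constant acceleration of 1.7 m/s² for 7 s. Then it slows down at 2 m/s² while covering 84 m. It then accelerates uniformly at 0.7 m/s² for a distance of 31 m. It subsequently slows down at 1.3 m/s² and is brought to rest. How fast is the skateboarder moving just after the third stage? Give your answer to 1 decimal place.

10.2 m/s

Phase 1 (accelerating): v₀ = 8.00 m/s, a = 1.7 m/s².
v = v₀ + at = 8.00 + (1.7)(7) = 19.9 m/s
Δx = v₀t + ½at² = 8.00·7 + 0.5·1.7·7² = 97.7 m

Phase 2 (decelerating): v₀ = 19.9 m/s, a = -2 m/s².
v² = v₀² + 2aΔx = 19.9² + 2·-2·84 = 60.0 → v = 7.75 m/s
t = (v − v₀)/a = (7.75 − 19.9)/-2 = 6.08 s

Phase 3 (accelerating): v₀ = 7.75 m/s, a = 0.7 m/s².
v² = v₀² + 2aΔx = 7.75² + 2·0.7·31 = 103 → v = 10.2 m/s
t = (v − v₀)/a = (10.2 − 7.75)/0.7 = 3.46 s
Speed at end of phase 3 = 10.2 m/s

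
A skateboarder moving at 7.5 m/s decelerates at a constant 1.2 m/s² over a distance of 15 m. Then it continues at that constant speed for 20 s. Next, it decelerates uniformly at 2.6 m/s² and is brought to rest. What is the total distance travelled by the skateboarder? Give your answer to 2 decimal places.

Phase 1 (decelerating): v₀ = 7.50 m/s, a = -1.2 m/s².
v² = v₀² + 2aΔx = 7.50² + 2·-1.2·15 = 20.2 → v = 4.50 m/s
t = (v − v₀)/a = (4.50 − 7.50)/-1.2 = 2.50 s

Phase 2 (constant speed): v₀ = 4.50 m/s, a = 0 m/s².
v = v₀ + at = 4.50 + (0)(20) = 4.50 m/s
Δx = v₀t + ½at² = 4.50·20 + 0.5·0·20² = 90.0 m

Phase 3 (decelerating): v₀ = 4.50 m/s, a = -2.6 m/s².
v = v₀ + at → t = (0 − 4.50) / -2.6 = 1.73 s
v² = v₀² + 2aΔx → Δx = (0² − 4.50²)/(2·-2.6) = 3.89 m
Total distance = 15.0 + 90.0 + 3.89 = 109 m

108.89 m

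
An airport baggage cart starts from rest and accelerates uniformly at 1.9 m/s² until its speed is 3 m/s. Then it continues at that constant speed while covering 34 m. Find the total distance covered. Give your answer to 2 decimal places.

Phase 1 (accelerating): v₀ = 0 m/s, a = 1.9 m/s².
v = v₀ + at → t = (3 − 0) / 1.9 = 1.58 s
v² = v₀² + 2aΔx → Δx = (3² − 0²)/(2·1.9) = 2.37 m

Phase 2 (constant speed): v₀ = 3.00 m/s, a = 0 m/s².
Constant speed: t = d/v = 34/3.00 = 11.3 s
Total distance = 2.37 + 34.0 = 36.4 m

36.37 m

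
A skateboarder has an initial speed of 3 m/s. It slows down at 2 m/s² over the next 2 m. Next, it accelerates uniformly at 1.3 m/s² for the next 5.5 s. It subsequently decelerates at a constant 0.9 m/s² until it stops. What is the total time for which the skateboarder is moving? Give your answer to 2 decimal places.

15.56 s

Phase 1 (decelerating): v₀ = 3.00 m/s, a = -2 m/s².
v² = v₀² + 2aΔx = 3.00² + 2·-2·2 = 1.00 → v = 1.00 m/s
t = (v − v₀)/a = (1.00 − 3.00)/-2 = 1.00 s

Phase 2 (accelerating): v₀ = 1.00 m/s, a = 1.3 m/s².
v = v₀ + at = 1.00 + (1.3)(5.5) = 8.15 m/s
Δx = v₀t + ½at² = 1.00·5.5 + 0.5·1.3·5.5² = 25.2 m

Phase 3 (decelerating): v₀ = 8.15 m/s, a = -0.9 m/s².
v = v₀ + at → t = (0 − 8.15) / -0.9 = 9.06 s
v² = v₀² + 2aΔx → Δx = (0² − 8.15²)/(2·-0.9) = 36.9 m
Total time = 1.00 + 5.50 + 9.06 = 15.6 s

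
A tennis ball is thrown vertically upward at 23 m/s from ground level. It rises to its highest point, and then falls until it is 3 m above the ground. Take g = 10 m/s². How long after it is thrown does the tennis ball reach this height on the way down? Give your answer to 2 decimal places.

Phase 1 (rising): v₀ = 23.0 m/s, a = -10 m/s².
v = v₀ + at → t = (0 − 23.0) / -10 = 2.30 s
v² = v₀² + 2aΔx → Δx = (0² − 23.0²)/(2·-10) = 26.4 m

Phase 2 (falling): v₀ = 0 m/s, a = -10 m/s².
Falls 23.4 m from rest: t = √(2·23.4/10) = 2.17 s; v = g·t = 21.7 m/s.
Total time = 2.30 + 2.17 = 4.47 s

4.47 s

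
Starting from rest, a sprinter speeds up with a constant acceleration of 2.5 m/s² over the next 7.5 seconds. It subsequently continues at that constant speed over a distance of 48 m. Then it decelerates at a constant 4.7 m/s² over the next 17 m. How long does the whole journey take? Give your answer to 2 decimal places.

Phase 1 (accelerating): v₀ = 0 m/s, a = 2.5 m/s².
v = v₀ + at = 0 + (2.5)(7.5) = 18.8 m/s
Δx = v₀t + ½at² = 0·7.5 + 0.5·2.5·7.5² = 70.3 m

Phase 2 (constant speed): v₀ = 18.8 m/s, a = 0 m/s².
Constant speed: t = d/v = 48/18.8 = 2.56 s

Phase 3 (decelerating): v₀ = 18.8 m/s, a = -4.7 m/s².
v² = v₀² + 2aΔx = 18.8² + 2·-4.7·17 = 192 → v = 13.8 m/s
t = (v − v₀)/a = (13.8 − 18.8)/-4.7 = 1.04 s
Total time = 7.50 + 2.56 + 1.04 = 11.1 s

11.10 s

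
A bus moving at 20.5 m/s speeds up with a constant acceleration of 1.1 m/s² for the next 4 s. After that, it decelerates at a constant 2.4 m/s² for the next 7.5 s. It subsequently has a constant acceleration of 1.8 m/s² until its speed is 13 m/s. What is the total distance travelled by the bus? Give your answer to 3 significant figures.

244 m

Phase 1 (accelerating): v₀ = 20.5 m/s, a = 1.1 m/s².
v = v₀ + at = 20.5 + (1.1)(4) = 24.9 m/s
Δx = v₀t + ½at² = 20.5·4 + 0.5·1.1·4² = 90.8 m

Phase 2 (decelerating): v₀ = 24.9 m/s, a = -2.4 m/s².
v = v₀ + at = 24.9 + (-2.4)(7.5) = 6.90 m/s
Δx = v₀t + ½at² = 24.9·7.5 + 0.5·-2.4·7.5² = 119 m

Phase 3 (accelerating): v₀ = 6.90 m/s, a = 1.8 m/s².
v = v₀ + at → t = (13 − 6.90) / 1.8 = 3.39 s
v² = v₀² + 2aΔx → Δx = (13² − 6.90²)/(2·1.8) = 33.7 m
Total distance = 90.8 + 119 + 33.7 = 244 m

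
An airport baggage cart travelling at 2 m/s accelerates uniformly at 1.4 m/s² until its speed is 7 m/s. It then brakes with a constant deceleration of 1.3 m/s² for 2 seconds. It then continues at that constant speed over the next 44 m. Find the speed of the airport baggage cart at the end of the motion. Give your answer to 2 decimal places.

4.40 m/s

Phase 1 (accelerating): v₀ = 2.00 m/s, a = 1.4 m/s².
v = v₀ + at → t = (7 − 2.00) / 1.4 = 3.57 s
v² = v₀² + 2aΔx → Δx = (7² − 2.00²)/(2·1.4) = 16.1 m

Phase 2 (decelerating): v₀ = 7.00 m/s, a = -1.3 m/s².
v = v₀ + at = 7.00 + (-1.3)(2) = 4.40 m/s
Δx = v₀t + ½at² = 7.00·2 + 0.5·-1.3·2² = 11.4 m

Phase 3 (constant speed): v₀ = 4.40 m/s, a = 0 m/s².
Constant speed: t = d/v = 44/4.40 = 10.0 s
Final speed = 4.40 m/s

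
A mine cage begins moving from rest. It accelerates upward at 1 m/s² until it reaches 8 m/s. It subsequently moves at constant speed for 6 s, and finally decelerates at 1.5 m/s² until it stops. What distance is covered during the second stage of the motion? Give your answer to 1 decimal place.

Phase 1 (accelerating): v₀ = 0 m/s, a = 1 m/s².
v = v₀ + at → t = (8 − 0) / 1 = 8.00 s
v² = v₀² + 2aΔx → Δx = (8² − 0²)/(2·1) = 32.0 m

Phase 2 (constant speed): v₀ = 8.00 m/s, a = 0 m/s².
v = v₀ + at = 8.00 + (0)(6) = 8.00 m/s
Δx = v₀t + ½at² = 8.00·6 + 0.5·0·6² = 48.0 m
Distance in phase 2 = 48.0 m

48.0 m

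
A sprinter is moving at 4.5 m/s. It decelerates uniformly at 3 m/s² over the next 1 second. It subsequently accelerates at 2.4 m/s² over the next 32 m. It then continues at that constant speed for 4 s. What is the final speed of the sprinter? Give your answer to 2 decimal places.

Phase 1 (decelerating): v₀ = 4.50 m/s, a = -3 m/s².
v = v₀ + at = 4.50 + (-3)(1) = 1.50 m/s
Δx = v₀t + ½at² = 4.50·1 + 0.5·-3·1² = 3.00 m

Phase 2 (accelerating): v₀ = 1.50 m/s, a = 2.4 m/s².
v² = v₀² + 2aΔx = 1.50² + 2·2.4·32 = 156 → v = 12.5 m/s
t = (v − v₀)/a = (12.5 − 1.50)/2.4 = 4.58 s

Phase 3 (constant speed): v₀ = 12.5 m/s, a = 0 m/s².
v = v₀ + at = 12.5 + (0)(4) = 12.5 m/s
Δx = v₀t + ½at² = 12.5·4 + 0.5·0·4² = 49.9 m
Final speed = 12.5 m/s

12.48 m/s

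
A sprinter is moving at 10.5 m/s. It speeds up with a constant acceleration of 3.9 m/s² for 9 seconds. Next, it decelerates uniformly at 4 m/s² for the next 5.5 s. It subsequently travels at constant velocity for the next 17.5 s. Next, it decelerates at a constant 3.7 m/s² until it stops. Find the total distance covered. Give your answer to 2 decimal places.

Phase 1 (accelerating): v₀ = 10.5 m/s, a = 3.9 m/s².
v = v₀ + at = 10.5 + (3.9)(9) = 45.6 m/s
Δx = v₀t + ½at² = 10.5·9 + 0.5·3.9·9² = 252 m

Phase 2 (decelerating): v₀ = 45.6 m/s, a = -4 m/s².
v = v₀ + at = 45.6 + (-4)(5.5) = 23.6 m/s
Δx = v₀t + ½at² = 45.6·5.5 + 0.5·-4·5.5² = 190 m

Phase 3 (constant speed): v₀ = 23.6 m/s, a = 0 m/s².
v = v₀ + at = 23.6 + (0)(17.5) = 23.6 m/s
Δx = v₀t + ½at² = 23.6·17.5 + 0.5·0·17.5² = 413 m

Phase 4 (decelerating): v₀ = 23.6 m/s, a = -3.7 m/s².
v = v₀ + at → t = (0 − 23.6) / -3.7 = 6.38 s
v² = v₀² + 2aΔx → Δx = (0² − 23.6²)/(2·-3.7) = 75.3 m
Total distance = 252 + 190 + 413 + 75.3 = 931 m

931.01 m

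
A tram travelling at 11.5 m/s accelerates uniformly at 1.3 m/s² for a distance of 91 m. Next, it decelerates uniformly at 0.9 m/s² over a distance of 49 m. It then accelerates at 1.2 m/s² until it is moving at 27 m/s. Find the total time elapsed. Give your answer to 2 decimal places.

17.19 s

Phase 1 (accelerating): v₀ = 11.5 m/s, a = 1.3 m/s².
v² = v₀² + 2aΔx = 11.5² + 2·1.3·91 = 369 → v = 19.2 m/s
t = (v − v₀)/a = (19.2 − 11.5)/1.3 = 5.93 s

Phase 2 (decelerating): v₀ = 19.2 m/s, a = -0.9 m/s².
v² = v₀² + 2aΔx = 19.2² + 2·-0.9·49 = 281 → v = 16.8 m/s
t = (v − v₀)/a = (16.8 − 19.2)/-0.9 = 2.73 s

Phase 3 (accelerating): v₀ = 16.8 m/s, a = 1.2 m/s².
v = v₀ + at → t = (27 − 16.8) / 1.2 = 8.54 s
v² = v₀² + 2aΔx → Δx = (27² − 16.8²)/(2·1.2) = 187 m
Total time = 5.93 + 2.73 + 8.54 = 17.2 s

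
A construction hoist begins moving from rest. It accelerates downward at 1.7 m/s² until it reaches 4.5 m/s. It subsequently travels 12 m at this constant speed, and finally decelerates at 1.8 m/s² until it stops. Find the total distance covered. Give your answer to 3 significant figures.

Phase 1 (accelerating): v₀ = 0 m/s, a = 1.7 m/s².
v = v₀ + at → t = (4.5 − 0) / 1.7 = 2.65 s
v² = v₀² + 2aΔx → Δx = (4.5² − 0²)/(2·1.7) = 5.96 m

Phase 2 (constant speed): v₀ = 4.50 m/s, a = 0 m/s².
Constant speed: t = d/v = 12/4.50 = 2.67 s

Phase 3 (decelerating): v₀ = 4.50 m/s, a = -1.8 m/s².
v = v₀ + at → t = (0 − 4.50) / -1.8 = 2.50 s
v² = v₀² + 2aΔx → Δx = (0² − 4.50²)/(2·-1.8) = 5.62 m
Total distance = 5.96 + 12.0 + 5.62 = 23.6 m

23.6 m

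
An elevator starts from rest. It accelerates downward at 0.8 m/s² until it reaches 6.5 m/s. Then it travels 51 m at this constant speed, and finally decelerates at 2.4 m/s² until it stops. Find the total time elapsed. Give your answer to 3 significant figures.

18.7 s

Phase 1 (accelerating): v₀ = 0 m/s, a = 0.8 m/s².
v = v₀ + at → t = (6.5 − 0) / 0.8 = 8.12 s
v² = v₀² + 2aΔx → Δx = (6.5² − 0²)/(2·0.8) = 26.4 m

Phase 2 (constant speed): v₀ = 6.50 m/s, a = 0 m/s².
Constant speed: t = d/v = 51/6.50 = 7.85 s

Phase 3 (decelerating): v₀ = 6.50 m/s, a = -2.4 m/s².
v = v₀ + at → t = (0 − 6.50) / -2.4 = 2.71 s
v² = v₀² + 2aΔx → Δx = (0² − 6.50²)/(2·-2.4) = 8.80 m
Total time = 8.12 + 7.85 + 2.71 = 18.7 s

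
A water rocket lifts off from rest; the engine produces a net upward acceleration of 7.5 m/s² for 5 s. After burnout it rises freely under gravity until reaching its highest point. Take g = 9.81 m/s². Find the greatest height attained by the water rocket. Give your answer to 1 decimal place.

Phase 1 (powered ascent): v₀ = 0 m/s, a = 7.5 m/s².
v = v₀ + at = 0 + (7.5)(5) = 37.5 m/s
Δx = v₀t + ½at² = 0·5 + 0.5·7.5·5² = 93.8 m

Phase 2 (coasting upward): v₀ = 37.5 m/s, a = -9.81 m/s².
v = v₀ + at → t = (0 − 37.5) / -9.81 = 3.82 s
v² = v₀² + 2aΔx → Δx = (0² − 37.5²)/(2·-9.81) = 71.7 m
Maximum height = 93.8 + 71.7 = 165 m

165.4 m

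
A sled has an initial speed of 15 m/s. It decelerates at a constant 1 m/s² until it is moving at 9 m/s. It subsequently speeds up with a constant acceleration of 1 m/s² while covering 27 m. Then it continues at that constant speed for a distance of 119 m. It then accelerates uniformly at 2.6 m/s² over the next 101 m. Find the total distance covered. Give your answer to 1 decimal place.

Phase 1 (decelerating): v₀ = 15.0 m/s, a = -1 m/s².
v = v₀ + at → t = (9 − 15.0) / -1 = 6.00 s
v² = v₀² + 2aΔx → Δx = (9² − 15.0²)/(2·-1) = 72.0 m

Phase 2 (accelerating): v₀ = 9.00 m/s, a = 1 m/s².
v² = v₀² + 2aΔx = 9.00² + 2·1·27 = 135 → v = 11.6 m/s
t = (v − v₀)/a = (11.6 − 9.00)/1 = 2.62 s

Phase 3 (constant speed): v₀ = 11.6 m/s, a = 0 m/s².
Constant speed: t = d/v = 119/11.6 = 10.2 s

Phase 4 (accelerating): v₀ = 11.6 m/s, a = 2.6 m/s².
v² = v₀² + 2aΔx = 11.6² + 2·2.6·101 = 660 → v = 25.7 m/s
t = (v − v₀)/a = (25.7 − 11.6)/2.6 = 5.41 s
Total distance = 72.0 + 27.0 + 119 + 101 = 319 m

319.0 m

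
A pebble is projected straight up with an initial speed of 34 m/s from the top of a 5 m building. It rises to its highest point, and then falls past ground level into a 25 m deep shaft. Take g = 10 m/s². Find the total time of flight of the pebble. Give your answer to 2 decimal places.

7.59 s

Phase 1 (rising): v₀ = 34.0 m/s, a = -10 m/s².
v = v₀ + at → t = (0 − 34.0) / -10 = 3.40 s
v² = v₀² + 2aΔx → Δx = (0² − 34.0²)/(2·-10) = 57.8 m

Phase 2 (falling): v₀ = 0 m/s, a = -10 m/s².
Falls 87.8 m from rest: t = √(2·87.8/10) = 4.19 s; v = g·t = 41.9 m/s.
Total time = 3.40 + 4.19 = 7.59 s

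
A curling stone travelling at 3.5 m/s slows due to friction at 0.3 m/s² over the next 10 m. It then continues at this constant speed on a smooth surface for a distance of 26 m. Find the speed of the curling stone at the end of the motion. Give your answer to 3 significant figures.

2.50 m/s

Phase 1 (decelerating): v₀ = 3.50 m/s, a = -0.3 m/s².
v² = v₀² + 2aΔx = 3.50² + 2·-0.3·10 = 6.25 → v = 2.50 m/s
t = (v − v₀)/a = (2.50 − 3.50)/-0.3 = 3.33 s

Phase 2 (constant speed): v₀ = 2.50 m/s, a = 0 m/s².
Constant speed: t = d/v = 26/2.50 = 10.4 s
Final speed = 2.50 m/s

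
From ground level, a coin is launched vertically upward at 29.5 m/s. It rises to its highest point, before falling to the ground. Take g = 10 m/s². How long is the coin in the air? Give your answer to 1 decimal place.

5.9 s

Phase 1 (rising): v₀ = 29.5 m/s, a = -10 m/s².
v = v₀ + at → t = (0 − 29.5) / -10 = 2.95 s
v² = v₀² + 2aΔx → Δx = (0² − 29.5²)/(2·-10) = 43.5 m

Phase 2 (falling): v₀ = 0 m/s, a = -10 m/s².
Falls 43.5 m from rest: t = √(2·43.5/10) = 2.95 s; v = g·t = 29.5 m/s.
Total time = 2.95 + 2.95 = 5.90 s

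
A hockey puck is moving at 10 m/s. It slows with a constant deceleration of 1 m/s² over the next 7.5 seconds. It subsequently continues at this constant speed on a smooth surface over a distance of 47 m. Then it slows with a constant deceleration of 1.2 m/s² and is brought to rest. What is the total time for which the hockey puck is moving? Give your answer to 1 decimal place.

28.4 s

Phase 1 (decelerating): v₀ = 10.0 m/s, a = -1 m/s².
v = v₀ + at = 10.0 + (-1)(7.5) = 2.50 m/s
Δx = v₀t + ½at² = 10.0·7.5 + 0.5·-1·7.5² = 46.9 m

Phase 2 (constant speed): v₀ = 2.50 m/s, a = 0 m/s².
Constant speed: t = d/v = 47/2.50 = 18.8 s

Phase 3 (decelerating): v₀ = 2.50 m/s, a = -1.2 m/s².
v = v₀ + at → t = (0 − 2.50) / -1.2 = 2.08 s
v² = v₀² + 2aΔx → Δx = (0² − 2.50²)/(2·-1.2) = 2.60 m
Total time = 7.50 + 18.8 + 2.08 = 28.4 s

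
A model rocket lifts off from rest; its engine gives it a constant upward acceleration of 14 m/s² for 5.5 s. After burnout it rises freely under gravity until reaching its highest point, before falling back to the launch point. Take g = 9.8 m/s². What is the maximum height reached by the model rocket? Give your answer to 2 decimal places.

514.25 m

Phase 1 (powered ascent): v₀ = 0 m/s, a = 14 m/s².
v = v₀ + at = 0 + (14)(5.5) = 77.0 m/s
Δx = v₀t + ½at² = 0·5.5 + 0.5·14·5.5² = 212 m

Phase 2 (coasting upward): v₀ = 77.0 m/s, a = -9.8 m/s².
v = v₀ + at → t = (0 − 77.0) / -9.8 = 7.86 s
v² = v₀² + 2aΔx → Δx = (0² − 77.0²)/(2·-9.8) = 302 m
Maximum height = 212 + 302 = 514 m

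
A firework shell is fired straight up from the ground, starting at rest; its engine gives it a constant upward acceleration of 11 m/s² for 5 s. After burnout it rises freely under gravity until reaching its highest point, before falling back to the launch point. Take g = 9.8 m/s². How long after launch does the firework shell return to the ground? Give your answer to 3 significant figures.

Phase 1 (powered ascent): v₀ = 0 m/s, a = 11 m/s².
v = v₀ + at = 0 + (11)(5) = 55.0 m/s
Δx = v₀t + ½at² = 0·5 + 0.5·11·5² = 138 m

Phase 2 (coasting upward): v₀ = 55.0 m/s, a = -9.8 m/s².
v = v₀ + at → t = (0 − 55.0) / -9.8 = 5.61 s
v² = v₀² + 2aΔx → Δx = (0² − 55.0²)/(2·-9.8) = 154 m

Phase 3 (free fall): v₀ = 0 m/s, a = -9.8 m/s².
Falls 292 m from rest: t = √(2·292/9.8) = 7.72 s; v = g·t = 75.6 m/s.
Total time = 5.00 + 5.61 + 7.72 = 18.3 s

18.3 s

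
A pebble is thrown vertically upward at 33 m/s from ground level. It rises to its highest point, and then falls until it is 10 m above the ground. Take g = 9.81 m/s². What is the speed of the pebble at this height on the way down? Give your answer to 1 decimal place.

29.9 m/s

Phase 1 (rising): v₀ = 33.0 m/s, a = -9.81 m/s².
v = v₀ + at → t = (0 − 33.0) / -9.81 = 3.36 s
v² = v₀² + 2aΔx → Δx = (0² − 33.0²)/(2·-9.81) = 55.5 m

Phase 2 (falling): v₀ = 0 m/s, a = -9.81 m/s².
Falls 45.5 m from rest: t = √(2·45.5/9.81) = 3.05 s; v = g·t = 29.9 m/s.
Final speed = 29.9 m/s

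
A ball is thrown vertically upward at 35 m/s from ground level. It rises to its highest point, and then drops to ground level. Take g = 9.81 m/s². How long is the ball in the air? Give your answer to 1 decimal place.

Phase 1 (rising): v₀ = 35.0 m/s, a = -9.81 m/s².
v = v₀ + at → t = (0 − 35.0) / -9.81 = 3.57 s
v² = v₀² + 2aΔx → Δx = (0² − 35.0²)/(2·-9.81) = 62.4 m

Phase 2 (falling): v₀ = 0 m/s, a = -9.81 m/s².
Falls 62.4 m from rest: t = √(2·62.4/9.81) = 3.57 s; v = g·t = 35.0 m/s.
Total time = 3.57 + 3.57 = 7.14 s

7.1 s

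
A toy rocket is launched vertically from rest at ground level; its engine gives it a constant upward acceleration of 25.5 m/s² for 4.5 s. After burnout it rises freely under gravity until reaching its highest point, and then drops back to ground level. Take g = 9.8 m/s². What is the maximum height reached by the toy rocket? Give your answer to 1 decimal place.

930.0 m

Phase 1 (powered ascent): v₀ = 0 m/s, a = 25.5 m/s².
v = v₀ + at = 0 + (25.5)(4.5) = 115 m/s
Δx = v₀t + ½at² = 0·4.5 + 0.5·25.5·4.5² = 258 m

Phase 2 (coasting upward): v₀ = 115 m/s, a = -9.8 m/s².
v = v₀ + at → t = (0 − 115) / -9.8 = 11.7 s
v² = v₀² + 2aΔx → Δx = (0² − 115²)/(2·-9.8) = 672 m
Maximum height = 258 + 672 = 930 m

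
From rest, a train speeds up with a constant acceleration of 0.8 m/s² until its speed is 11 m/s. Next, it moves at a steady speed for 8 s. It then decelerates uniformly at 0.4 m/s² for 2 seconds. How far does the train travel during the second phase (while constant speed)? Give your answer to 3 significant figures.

Phase 1 (accelerating): v₀ = 0 m/s, a = 0.8 m/s².
v = v₀ + at → t = (11 − 0) / 0.8 = 13.8 s
v² = v₀² + 2aΔx → Δx = (11² − 0²)/(2·0.8) = 75.6 m

Phase 2 (constant speed): v₀ = 11.0 m/s, a = 0 m/s².
v = v₀ + at = 11.0 + (0)(8) = 11.0 m/s
Δx = v₀t + ½at² = 11.0·8 + 0.5·0·8² = 88.0 m
Distance in phase 2 = 88.0 m

88.0 m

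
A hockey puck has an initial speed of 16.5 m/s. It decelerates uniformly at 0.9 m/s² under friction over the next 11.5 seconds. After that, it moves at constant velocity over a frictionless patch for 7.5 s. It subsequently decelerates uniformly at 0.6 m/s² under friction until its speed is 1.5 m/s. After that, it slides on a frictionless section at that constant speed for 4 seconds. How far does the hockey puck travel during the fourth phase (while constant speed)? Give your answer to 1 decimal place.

Phase 1 (decelerating): v₀ = 16.5 m/s, a = -0.9 m/s².
v = v₀ + at = 16.5 + (-0.9)(11.5) = 6.15 m/s
Δx = v₀t + ½at² = 16.5·11.5 + 0.5·-0.9·11.5² = 130 m

Phase 2 (constant speed): v₀ = 6.15 m/s, a = 0 m/s².
v = v₀ + at = 6.15 + (0)(7.5) = 6.15 m/s
Δx = v₀t + ½at² = 6.15·7.5 + 0.5·0·7.5² = 46.1 m

Phase 3 (decelerating): v₀ = 6.15 m/s, a = -0.6 m/s².
v = v₀ + at → t = (1.5 − 6.15) / -0.6 = 7.75 s
v² = v₀² + 2aΔx → Δx = (1.5² − 6.15²)/(2·-0.6) = 29.6 m

Phase 4 (constant speed): v₀ = 1.50 m/s, a = 0 m/s².
v = v₀ + at = 1.50 + (0)(4) = 1.50 m/s
Δx = v₀t + ½at² = 1.50·4 + 0.5·0·4² = 6.00 m
Distance in phase 4 = 6.00 m

6.0 m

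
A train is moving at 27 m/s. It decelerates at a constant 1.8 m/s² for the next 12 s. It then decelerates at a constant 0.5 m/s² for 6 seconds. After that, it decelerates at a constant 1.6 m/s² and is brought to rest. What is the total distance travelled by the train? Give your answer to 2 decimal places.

219.60 m

Phase 1 (decelerating): v₀ = 27.0 m/s, a = -1.8 m/s².
v = v₀ + at = 27.0 + (-1.8)(12) = 5.40 m/s
Δx = v₀t + ½at² = 27.0·12 + 0.5·-1.8·12² = 194 m

Phase 2 (decelerating): v₀ = 5.40 m/s, a = -0.5 m/s².
v = v₀ + at = 5.40 + (-0.5)(6) = 2.40 m/s
Δx = v₀t + ½at² = 5.40·6 + 0.5·-0.5·6² = 23.4 m

Phase 3 (decelerating): v₀ = 2.40 m/s, a = -1.6 m/s².
v = v₀ + at → t = (0 − 2.40) / -1.6 = 1.50 s
v² = v₀² + 2aΔx → Δx = (0² − 2.40²)/(2·-1.6) = 1.80 m
Total distance = 194 + 23.4 + 1.80 = 220 m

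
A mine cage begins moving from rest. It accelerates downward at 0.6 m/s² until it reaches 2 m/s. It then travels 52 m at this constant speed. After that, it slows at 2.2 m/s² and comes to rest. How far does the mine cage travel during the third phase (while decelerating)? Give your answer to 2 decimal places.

0.91 m

Phase 1 (accelerating): v₀ = 0 m/s, a = 0.6 m/s².
v = v₀ + at → t = (2 − 0) / 0.6 = 3.33 s
v² = v₀² + 2aΔx → Δx = (2² − 0²)/(2·0.6) = 3.33 m

Phase 2 (constant speed): v₀ = 2.00 m/s, a = 0 m/s².
Constant speed: t = d/v = 52/2.00 = 26.0 s

Phase 3 (decelerating): v₀ = 2.00 m/s, a = -2.2 m/s².
v = v₀ + at → t = (0 − 2.00) / -2.2 = 0.909 s
v² = v₀² + 2aΔx → Δx = (0² − 2.00²)/(2·-2.2) = 0.909 m
Distance in phase 3 = 0.909 m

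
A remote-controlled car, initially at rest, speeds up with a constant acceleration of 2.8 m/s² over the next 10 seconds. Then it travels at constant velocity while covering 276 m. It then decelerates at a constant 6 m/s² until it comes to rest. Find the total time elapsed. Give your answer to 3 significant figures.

Phase 1 (accelerating): v₀ = 0 m/s, a = 2.8 m/s².
v = v₀ + at = 0 + (2.8)(10) = 28.0 m/s
Δx = v₀t + ½at² = 0·10 + 0.5·2.8·10² = 140 m

Phase 2 (constant speed): v₀ = 28.0 m/s, a = 0 m/s².
Constant speed: t = d/v = 276/28.0 = 9.86 s

Phase 3 (decelerating): v₀ = 28.0 m/s, a = -6 m/s².
v = v₀ + at → t = (0 − 28.0) / -6 = 4.67 s
v² = v₀² + 2aΔx → Δx = (0² − 28.0²)/(2·-6) = 65.3 m
Total time = 10.0 + 9.86 + 4.67 = 24.5 s

24.5 s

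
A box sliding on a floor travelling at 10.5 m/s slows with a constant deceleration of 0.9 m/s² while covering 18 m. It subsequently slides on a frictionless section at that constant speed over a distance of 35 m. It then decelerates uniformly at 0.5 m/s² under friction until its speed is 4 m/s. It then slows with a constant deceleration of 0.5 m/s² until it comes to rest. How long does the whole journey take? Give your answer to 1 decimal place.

Phase 1 (decelerating): v₀ = 10.5 m/s, a = -0.9 m/s².
v² = v₀² + 2aΔx = 10.5² + 2·-0.9·18 = 77.8 → v = 8.82 m/s
t = (v − v₀)/a = (8.82 − 10.5)/-0.9 = 1.86 s

Phase 2 (constant speed): v₀ = 8.82 m/s, a = 0 m/s².
Constant speed: t = d/v = 35/8.82 = 3.97 s

Phase 3 (decelerating): v₀ = 8.82 m/s, a = -0.5 m/s².
v = v₀ + at → t = (4 − 8.82) / -0.5 = 9.65 s
v² = v₀² + 2aΔx → Δx = (4² − 8.82²)/(2·-0.5) = 61.8 m

Phase 4 (decelerating): v₀ = 4.00 m/s, a = -0.5 m/s².
v = v₀ + at → t = (0 − 4.00) / -0.5 = 8.00 s
v² = v₀² + 2aΔx → Δx = (0² − 4.00²)/(2·-0.5) = 16.0 m
Total time = 1.86 + 3.97 + 9.65 + 8.00 = 23.5 s

23.5 s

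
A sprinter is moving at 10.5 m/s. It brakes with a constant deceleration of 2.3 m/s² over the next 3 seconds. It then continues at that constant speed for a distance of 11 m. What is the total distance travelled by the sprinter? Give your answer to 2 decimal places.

32.15 m

Phase 1 (decelerating): v₀ = 10.5 m/s, a = -2.3 m/s².
v = v₀ + at = 10.5 + (-2.3)(3) = 3.60 m/s
Δx = v₀t + ½at² = 10.5·3 + 0.5·-2.3·3² = 21.1 m

Phase 2 (constant speed): v₀ = 3.60 m/s, a = 0 m/s².
Constant speed: t = d/v = 11/3.60 = 3.06 s
Total distance = 21.1 + 11.0 = 32.1 m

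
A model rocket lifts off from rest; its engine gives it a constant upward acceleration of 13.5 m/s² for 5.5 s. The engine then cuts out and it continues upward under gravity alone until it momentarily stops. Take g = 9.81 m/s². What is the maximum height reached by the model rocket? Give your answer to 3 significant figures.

Phase 1 (powered ascent): v₀ = 0 m/s, a = 13.5 m/s².
v = v₀ + at = 0 + (13.5)(5.5) = 74.2 m/s
Δx = v₀t + ½at² = 0·5.5 + 0.5·13.5·5.5² = 204 m

Phase 2 (coasting upward): v₀ = 74.2 m/s, a = -9.81 m/s².
v = v₀ + at → t = (0 − 74.2) / -9.81 = 7.57 s
v² = v₀² + 2aΔx → Δx = (0² − 74.2²)/(2·-9.81) = 281 m
Maximum height = 204 + 281 = 485 m

485 m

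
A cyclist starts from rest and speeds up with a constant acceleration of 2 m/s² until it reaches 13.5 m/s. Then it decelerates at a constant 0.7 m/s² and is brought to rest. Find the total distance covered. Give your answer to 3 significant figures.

Phase 1 (accelerating): v₀ = 0 m/s, a = 2 m/s².
v = v₀ + at → t = (13.5 − 0) / 2 = 6.75 s
v² = v₀² + 2aΔx → Δx = (13.5² − 0²)/(2·2) = 45.6 m

Phase 2 (decelerating): v₀ = 13.5 m/s, a = -0.7 m/s².
v = v₀ + at → t = (0 − 13.5) / -0.7 = 19.3 s
v² = v₀² + 2aΔx → Δx = (0² − 13.5²)/(2·-0.7) = 130 m
Total distance = 45.6 + 130 = 176 m

176 m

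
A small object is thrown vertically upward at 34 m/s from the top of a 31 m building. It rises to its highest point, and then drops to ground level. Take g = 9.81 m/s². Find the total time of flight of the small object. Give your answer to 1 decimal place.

Phase 1 (rising): v₀ = 34.0 m/s, a = -9.81 m/s².
v = v₀ + at → t = (0 − 34.0) / -9.81 = 3.47 s
v² = v₀² + 2aΔx → Δx = (0² − 34.0²)/(2·-9.81) = 58.9 m

Phase 2 (falling): v₀ = 0 m/s, a = -9.81 m/s².
Falls 89.9 m from rest: t = √(2·89.9/9.81) = 4.28 s; v = g·t = 42.0 m/s.
Total time = 3.47 + 4.28 = 7.75 s

7.7 s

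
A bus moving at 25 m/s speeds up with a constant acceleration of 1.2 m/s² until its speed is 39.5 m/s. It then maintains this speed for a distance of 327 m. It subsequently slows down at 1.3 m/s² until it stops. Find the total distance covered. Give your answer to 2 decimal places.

Phase 1 (accelerating): v₀ = 25.0 m/s, a = 1.2 m/s².
v = v₀ + at → t = (39.5 − 25.0) / 1.2 = 12.1 s
v² = v₀² + 2aΔx → Δx = (39.5² − 25.0²)/(2·1.2) = 390 m

Phase 2 (constant speed): v₀ = 39.5 m/s, a = 0 m/s².
Constant speed: t = d/v = 327/39.5 = 8.28 s

Phase 3 (decelerating): v₀ = 39.5 m/s, a = -1.3 m/s².
v = v₀ + at → t = (0 − 39.5) / -1.3 = 30.4 s
v² = v₀² + 2aΔx → Δx = (0² − 39.5²)/(2·-1.3) = 600 m
Total distance = 390 + 327 + 600 = 1320 m

1316.78 m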